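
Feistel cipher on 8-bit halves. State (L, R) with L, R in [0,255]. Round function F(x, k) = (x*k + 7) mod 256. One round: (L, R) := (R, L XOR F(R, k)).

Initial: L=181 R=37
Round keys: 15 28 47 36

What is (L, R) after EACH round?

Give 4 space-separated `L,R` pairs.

Round 1 (k=15): L=37 R=135
Round 2 (k=28): L=135 R=238
Round 3 (k=47): L=238 R=62
Round 4 (k=36): L=62 R=81

Answer: 37,135 135,238 238,62 62,81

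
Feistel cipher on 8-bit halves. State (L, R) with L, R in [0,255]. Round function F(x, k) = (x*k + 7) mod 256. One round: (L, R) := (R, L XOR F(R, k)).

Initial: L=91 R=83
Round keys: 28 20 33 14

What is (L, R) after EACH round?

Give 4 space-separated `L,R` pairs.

Answer: 83,64 64,84 84,155 155,213

Derivation:
Round 1 (k=28): L=83 R=64
Round 2 (k=20): L=64 R=84
Round 3 (k=33): L=84 R=155
Round 4 (k=14): L=155 R=213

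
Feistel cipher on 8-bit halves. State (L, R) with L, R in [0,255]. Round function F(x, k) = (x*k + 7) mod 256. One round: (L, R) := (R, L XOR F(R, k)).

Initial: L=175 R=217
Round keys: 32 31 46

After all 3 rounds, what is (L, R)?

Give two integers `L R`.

Round 1 (k=32): L=217 R=136
Round 2 (k=31): L=136 R=166
Round 3 (k=46): L=166 R=83

Answer: 166 83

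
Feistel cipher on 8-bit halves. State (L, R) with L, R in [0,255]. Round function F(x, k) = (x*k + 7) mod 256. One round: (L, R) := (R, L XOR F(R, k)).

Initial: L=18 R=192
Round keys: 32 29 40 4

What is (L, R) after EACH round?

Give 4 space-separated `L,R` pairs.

Answer: 192,21 21,168 168,82 82,231

Derivation:
Round 1 (k=32): L=192 R=21
Round 2 (k=29): L=21 R=168
Round 3 (k=40): L=168 R=82
Round 4 (k=4): L=82 R=231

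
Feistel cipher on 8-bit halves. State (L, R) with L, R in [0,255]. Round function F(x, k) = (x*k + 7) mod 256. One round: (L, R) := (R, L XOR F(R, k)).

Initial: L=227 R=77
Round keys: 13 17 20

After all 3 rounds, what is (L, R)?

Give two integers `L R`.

Answer: 7 128

Derivation:
Round 1 (k=13): L=77 R=19
Round 2 (k=17): L=19 R=7
Round 3 (k=20): L=7 R=128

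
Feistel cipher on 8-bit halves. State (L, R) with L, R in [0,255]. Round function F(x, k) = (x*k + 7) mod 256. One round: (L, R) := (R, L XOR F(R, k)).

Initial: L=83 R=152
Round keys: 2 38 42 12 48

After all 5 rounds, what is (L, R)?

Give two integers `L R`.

Answer: 52 14

Derivation:
Round 1 (k=2): L=152 R=100
Round 2 (k=38): L=100 R=71
Round 3 (k=42): L=71 R=201
Round 4 (k=12): L=201 R=52
Round 5 (k=48): L=52 R=14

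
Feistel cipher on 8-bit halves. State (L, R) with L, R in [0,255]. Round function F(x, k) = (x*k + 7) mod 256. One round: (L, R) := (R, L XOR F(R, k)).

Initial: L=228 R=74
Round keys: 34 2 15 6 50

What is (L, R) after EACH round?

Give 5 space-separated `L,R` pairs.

Answer: 74,63 63,207 207,23 23,94 94,116

Derivation:
Round 1 (k=34): L=74 R=63
Round 2 (k=2): L=63 R=207
Round 3 (k=15): L=207 R=23
Round 4 (k=6): L=23 R=94
Round 5 (k=50): L=94 R=116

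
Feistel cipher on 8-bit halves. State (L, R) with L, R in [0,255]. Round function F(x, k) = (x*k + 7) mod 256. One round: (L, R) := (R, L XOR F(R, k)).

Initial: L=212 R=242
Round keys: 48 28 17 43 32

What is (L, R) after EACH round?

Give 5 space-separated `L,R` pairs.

Answer: 242,179 179,105 105,179 179,113 113,148

Derivation:
Round 1 (k=48): L=242 R=179
Round 2 (k=28): L=179 R=105
Round 3 (k=17): L=105 R=179
Round 4 (k=43): L=179 R=113
Round 5 (k=32): L=113 R=148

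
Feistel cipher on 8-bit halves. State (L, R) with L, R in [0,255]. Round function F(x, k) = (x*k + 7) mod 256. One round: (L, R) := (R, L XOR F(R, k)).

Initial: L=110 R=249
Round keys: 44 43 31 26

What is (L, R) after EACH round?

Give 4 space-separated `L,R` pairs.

Round 1 (k=44): L=249 R=189
Round 2 (k=43): L=189 R=63
Round 3 (k=31): L=63 R=21
Round 4 (k=26): L=21 R=22

Answer: 249,189 189,63 63,21 21,22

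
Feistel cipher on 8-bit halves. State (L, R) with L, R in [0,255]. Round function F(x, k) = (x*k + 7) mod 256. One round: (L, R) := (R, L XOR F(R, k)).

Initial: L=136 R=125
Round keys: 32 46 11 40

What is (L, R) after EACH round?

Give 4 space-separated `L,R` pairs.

Round 1 (k=32): L=125 R=47
Round 2 (k=46): L=47 R=4
Round 3 (k=11): L=4 R=28
Round 4 (k=40): L=28 R=99

Answer: 125,47 47,4 4,28 28,99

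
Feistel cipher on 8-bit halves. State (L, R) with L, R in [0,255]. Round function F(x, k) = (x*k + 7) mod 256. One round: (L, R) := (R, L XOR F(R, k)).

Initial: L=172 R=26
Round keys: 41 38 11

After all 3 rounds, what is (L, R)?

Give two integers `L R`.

Answer: 79 241

Derivation:
Round 1 (k=41): L=26 R=157
Round 2 (k=38): L=157 R=79
Round 3 (k=11): L=79 R=241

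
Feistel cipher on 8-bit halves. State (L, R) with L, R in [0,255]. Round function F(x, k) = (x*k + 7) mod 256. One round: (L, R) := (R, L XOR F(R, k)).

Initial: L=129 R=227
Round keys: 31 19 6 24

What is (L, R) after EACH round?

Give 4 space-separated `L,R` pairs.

Answer: 227,5 5,133 133,32 32,130

Derivation:
Round 1 (k=31): L=227 R=5
Round 2 (k=19): L=5 R=133
Round 3 (k=6): L=133 R=32
Round 4 (k=24): L=32 R=130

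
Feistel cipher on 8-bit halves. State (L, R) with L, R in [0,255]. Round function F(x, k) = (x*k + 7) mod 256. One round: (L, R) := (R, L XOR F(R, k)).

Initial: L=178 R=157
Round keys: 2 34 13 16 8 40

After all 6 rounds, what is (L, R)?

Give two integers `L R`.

Answer: 219 168

Derivation:
Round 1 (k=2): L=157 R=243
Round 2 (k=34): L=243 R=208
Round 3 (k=13): L=208 R=100
Round 4 (k=16): L=100 R=151
Round 5 (k=8): L=151 R=219
Round 6 (k=40): L=219 R=168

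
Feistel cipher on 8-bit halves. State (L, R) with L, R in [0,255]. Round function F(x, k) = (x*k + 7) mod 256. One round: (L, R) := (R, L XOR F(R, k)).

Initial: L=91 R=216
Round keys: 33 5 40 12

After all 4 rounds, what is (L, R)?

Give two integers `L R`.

Round 1 (k=33): L=216 R=132
Round 2 (k=5): L=132 R=67
Round 3 (k=40): L=67 R=251
Round 4 (k=12): L=251 R=136

Answer: 251 136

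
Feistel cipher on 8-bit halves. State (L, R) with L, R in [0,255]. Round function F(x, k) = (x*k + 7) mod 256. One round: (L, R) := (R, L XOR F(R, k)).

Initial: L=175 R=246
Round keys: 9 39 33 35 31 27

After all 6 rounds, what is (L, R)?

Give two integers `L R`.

Answer: 195 36

Derivation:
Round 1 (k=9): L=246 R=2
Round 2 (k=39): L=2 R=163
Round 3 (k=33): L=163 R=8
Round 4 (k=35): L=8 R=188
Round 5 (k=31): L=188 R=195
Round 6 (k=27): L=195 R=36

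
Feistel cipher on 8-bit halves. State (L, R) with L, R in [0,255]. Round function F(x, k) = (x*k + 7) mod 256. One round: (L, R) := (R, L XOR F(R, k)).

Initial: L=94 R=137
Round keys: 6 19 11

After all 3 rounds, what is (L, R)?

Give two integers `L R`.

Round 1 (k=6): L=137 R=99
Round 2 (k=19): L=99 R=233
Round 3 (k=11): L=233 R=105

Answer: 233 105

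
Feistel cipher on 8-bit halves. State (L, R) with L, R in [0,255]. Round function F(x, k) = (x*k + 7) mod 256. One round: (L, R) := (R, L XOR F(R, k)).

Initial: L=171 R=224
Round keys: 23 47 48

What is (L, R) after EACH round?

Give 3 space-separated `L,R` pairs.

Answer: 224,140 140,91 91,155

Derivation:
Round 1 (k=23): L=224 R=140
Round 2 (k=47): L=140 R=91
Round 3 (k=48): L=91 R=155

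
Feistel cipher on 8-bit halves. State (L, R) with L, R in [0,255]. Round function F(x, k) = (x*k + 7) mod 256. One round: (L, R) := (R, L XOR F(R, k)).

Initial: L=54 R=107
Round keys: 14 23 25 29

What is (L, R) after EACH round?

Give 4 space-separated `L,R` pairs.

Round 1 (k=14): L=107 R=215
Round 2 (k=23): L=215 R=51
Round 3 (k=25): L=51 R=213
Round 4 (k=29): L=213 R=27

Answer: 107,215 215,51 51,213 213,27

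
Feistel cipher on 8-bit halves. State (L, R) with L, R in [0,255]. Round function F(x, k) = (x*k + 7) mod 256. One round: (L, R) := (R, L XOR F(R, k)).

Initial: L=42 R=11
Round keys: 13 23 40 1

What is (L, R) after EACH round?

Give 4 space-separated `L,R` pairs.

Answer: 11,188 188,224 224,187 187,34

Derivation:
Round 1 (k=13): L=11 R=188
Round 2 (k=23): L=188 R=224
Round 3 (k=40): L=224 R=187
Round 4 (k=1): L=187 R=34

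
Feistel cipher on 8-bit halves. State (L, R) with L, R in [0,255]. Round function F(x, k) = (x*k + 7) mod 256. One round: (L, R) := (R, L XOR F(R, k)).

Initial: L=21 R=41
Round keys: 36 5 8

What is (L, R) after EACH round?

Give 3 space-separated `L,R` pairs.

Answer: 41,222 222,116 116,121

Derivation:
Round 1 (k=36): L=41 R=222
Round 2 (k=5): L=222 R=116
Round 3 (k=8): L=116 R=121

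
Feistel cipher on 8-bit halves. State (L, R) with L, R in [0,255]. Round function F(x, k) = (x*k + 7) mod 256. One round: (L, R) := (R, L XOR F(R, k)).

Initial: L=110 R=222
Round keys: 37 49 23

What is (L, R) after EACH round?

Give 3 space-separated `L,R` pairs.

Round 1 (k=37): L=222 R=115
Round 2 (k=49): L=115 R=212
Round 3 (k=23): L=212 R=96

Answer: 222,115 115,212 212,96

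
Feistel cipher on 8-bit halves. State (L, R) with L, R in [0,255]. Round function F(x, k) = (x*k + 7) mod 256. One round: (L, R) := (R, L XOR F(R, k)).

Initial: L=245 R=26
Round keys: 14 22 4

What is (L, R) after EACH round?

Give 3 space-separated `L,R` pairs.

Round 1 (k=14): L=26 R=134
Round 2 (k=22): L=134 R=145
Round 3 (k=4): L=145 R=205

Answer: 26,134 134,145 145,205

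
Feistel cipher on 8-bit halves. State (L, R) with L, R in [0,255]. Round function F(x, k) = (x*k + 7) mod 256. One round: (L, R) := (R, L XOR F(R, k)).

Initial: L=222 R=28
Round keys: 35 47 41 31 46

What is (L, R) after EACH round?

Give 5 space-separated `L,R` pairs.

Answer: 28,5 5,238 238,32 32,9 9,133

Derivation:
Round 1 (k=35): L=28 R=5
Round 2 (k=47): L=5 R=238
Round 3 (k=41): L=238 R=32
Round 4 (k=31): L=32 R=9
Round 5 (k=46): L=9 R=133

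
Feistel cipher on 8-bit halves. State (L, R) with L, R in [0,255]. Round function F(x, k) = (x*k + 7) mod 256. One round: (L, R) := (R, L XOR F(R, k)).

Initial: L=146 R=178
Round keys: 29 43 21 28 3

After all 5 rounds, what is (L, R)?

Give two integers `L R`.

Answer: 197 28

Derivation:
Round 1 (k=29): L=178 R=163
Round 2 (k=43): L=163 R=218
Round 3 (k=21): L=218 R=74
Round 4 (k=28): L=74 R=197
Round 5 (k=3): L=197 R=28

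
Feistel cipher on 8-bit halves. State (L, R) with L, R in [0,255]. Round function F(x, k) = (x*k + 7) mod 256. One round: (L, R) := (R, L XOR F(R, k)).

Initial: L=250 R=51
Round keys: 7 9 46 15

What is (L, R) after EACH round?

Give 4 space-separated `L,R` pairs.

Answer: 51,150 150,126 126,61 61,228

Derivation:
Round 1 (k=7): L=51 R=150
Round 2 (k=9): L=150 R=126
Round 3 (k=46): L=126 R=61
Round 4 (k=15): L=61 R=228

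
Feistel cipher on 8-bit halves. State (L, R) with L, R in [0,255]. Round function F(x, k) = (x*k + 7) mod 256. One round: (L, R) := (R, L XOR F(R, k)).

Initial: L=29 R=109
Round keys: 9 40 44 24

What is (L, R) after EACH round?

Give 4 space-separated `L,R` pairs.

Round 1 (k=9): L=109 R=193
Round 2 (k=40): L=193 R=66
Round 3 (k=44): L=66 R=158
Round 4 (k=24): L=158 R=149

Answer: 109,193 193,66 66,158 158,149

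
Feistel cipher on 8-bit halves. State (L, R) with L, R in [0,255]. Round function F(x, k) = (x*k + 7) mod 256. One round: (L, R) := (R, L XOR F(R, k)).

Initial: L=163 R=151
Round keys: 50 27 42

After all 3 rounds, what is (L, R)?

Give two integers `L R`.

Round 1 (k=50): L=151 R=38
Round 2 (k=27): L=38 R=158
Round 3 (k=42): L=158 R=213

Answer: 158 213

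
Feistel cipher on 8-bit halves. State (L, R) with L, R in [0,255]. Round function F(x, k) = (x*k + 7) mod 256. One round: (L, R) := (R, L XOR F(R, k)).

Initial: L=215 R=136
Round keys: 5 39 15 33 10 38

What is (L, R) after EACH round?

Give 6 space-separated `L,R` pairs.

Round 1 (k=5): L=136 R=120
Round 2 (k=39): L=120 R=199
Round 3 (k=15): L=199 R=200
Round 4 (k=33): L=200 R=8
Round 5 (k=10): L=8 R=159
Round 6 (k=38): L=159 R=169

Answer: 136,120 120,199 199,200 200,8 8,159 159,169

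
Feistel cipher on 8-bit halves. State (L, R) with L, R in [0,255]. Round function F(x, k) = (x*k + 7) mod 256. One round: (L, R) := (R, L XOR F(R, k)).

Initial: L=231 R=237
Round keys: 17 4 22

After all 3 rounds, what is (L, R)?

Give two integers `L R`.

Answer: 126 248

Derivation:
Round 1 (k=17): L=237 R=35
Round 2 (k=4): L=35 R=126
Round 3 (k=22): L=126 R=248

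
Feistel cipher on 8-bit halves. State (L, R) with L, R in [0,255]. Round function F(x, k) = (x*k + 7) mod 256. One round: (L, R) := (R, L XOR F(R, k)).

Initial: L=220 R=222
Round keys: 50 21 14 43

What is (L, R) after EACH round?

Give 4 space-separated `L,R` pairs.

Answer: 222,191 191,108 108,80 80,27

Derivation:
Round 1 (k=50): L=222 R=191
Round 2 (k=21): L=191 R=108
Round 3 (k=14): L=108 R=80
Round 4 (k=43): L=80 R=27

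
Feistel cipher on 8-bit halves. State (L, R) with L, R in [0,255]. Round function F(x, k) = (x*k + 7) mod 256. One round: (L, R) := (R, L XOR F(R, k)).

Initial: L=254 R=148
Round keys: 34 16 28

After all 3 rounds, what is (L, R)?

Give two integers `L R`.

Round 1 (k=34): L=148 R=81
Round 2 (k=16): L=81 R=131
Round 3 (k=28): L=131 R=10

Answer: 131 10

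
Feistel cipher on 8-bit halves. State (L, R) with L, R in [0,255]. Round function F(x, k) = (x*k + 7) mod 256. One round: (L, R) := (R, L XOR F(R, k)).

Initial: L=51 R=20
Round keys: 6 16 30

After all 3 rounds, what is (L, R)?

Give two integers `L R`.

Round 1 (k=6): L=20 R=76
Round 2 (k=16): L=76 R=211
Round 3 (k=30): L=211 R=141

Answer: 211 141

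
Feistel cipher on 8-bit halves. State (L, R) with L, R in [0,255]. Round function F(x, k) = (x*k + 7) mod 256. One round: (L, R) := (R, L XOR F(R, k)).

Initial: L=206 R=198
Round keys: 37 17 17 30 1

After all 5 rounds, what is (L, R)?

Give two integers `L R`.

Round 1 (k=37): L=198 R=107
Round 2 (k=17): L=107 R=228
Round 3 (k=17): L=228 R=64
Round 4 (k=30): L=64 R=99
Round 5 (k=1): L=99 R=42

Answer: 99 42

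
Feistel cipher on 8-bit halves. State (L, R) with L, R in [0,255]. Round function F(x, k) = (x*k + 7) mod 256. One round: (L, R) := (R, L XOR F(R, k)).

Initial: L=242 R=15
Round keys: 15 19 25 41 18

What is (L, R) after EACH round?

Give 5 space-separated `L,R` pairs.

Answer: 15,26 26,250 250,107 107,208 208,204

Derivation:
Round 1 (k=15): L=15 R=26
Round 2 (k=19): L=26 R=250
Round 3 (k=25): L=250 R=107
Round 4 (k=41): L=107 R=208
Round 5 (k=18): L=208 R=204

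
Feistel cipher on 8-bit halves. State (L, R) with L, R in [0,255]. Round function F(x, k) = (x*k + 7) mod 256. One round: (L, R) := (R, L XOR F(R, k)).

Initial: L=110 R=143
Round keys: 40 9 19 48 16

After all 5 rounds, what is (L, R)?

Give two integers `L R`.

Round 1 (k=40): L=143 R=49
Round 2 (k=9): L=49 R=79
Round 3 (k=19): L=79 R=213
Round 4 (k=48): L=213 R=184
Round 5 (k=16): L=184 R=82

Answer: 184 82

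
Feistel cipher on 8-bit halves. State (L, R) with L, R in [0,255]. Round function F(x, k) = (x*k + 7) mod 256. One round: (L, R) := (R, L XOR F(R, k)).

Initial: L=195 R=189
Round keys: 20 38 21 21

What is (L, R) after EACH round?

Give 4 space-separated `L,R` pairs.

Answer: 189,8 8,138 138,81 81,38

Derivation:
Round 1 (k=20): L=189 R=8
Round 2 (k=38): L=8 R=138
Round 3 (k=21): L=138 R=81
Round 4 (k=21): L=81 R=38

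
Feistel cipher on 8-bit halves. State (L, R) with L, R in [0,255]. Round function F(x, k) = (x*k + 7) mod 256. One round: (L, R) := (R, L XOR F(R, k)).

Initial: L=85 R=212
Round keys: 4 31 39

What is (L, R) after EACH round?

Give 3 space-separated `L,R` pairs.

Round 1 (k=4): L=212 R=2
Round 2 (k=31): L=2 R=145
Round 3 (k=39): L=145 R=28

Answer: 212,2 2,145 145,28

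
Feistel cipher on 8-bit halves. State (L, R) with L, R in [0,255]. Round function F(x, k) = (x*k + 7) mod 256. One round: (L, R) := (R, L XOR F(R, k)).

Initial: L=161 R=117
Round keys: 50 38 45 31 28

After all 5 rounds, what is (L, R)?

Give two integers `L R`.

Round 1 (k=50): L=117 R=64
Round 2 (k=38): L=64 R=242
Round 3 (k=45): L=242 R=209
Round 4 (k=31): L=209 R=164
Round 5 (k=28): L=164 R=38

Answer: 164 38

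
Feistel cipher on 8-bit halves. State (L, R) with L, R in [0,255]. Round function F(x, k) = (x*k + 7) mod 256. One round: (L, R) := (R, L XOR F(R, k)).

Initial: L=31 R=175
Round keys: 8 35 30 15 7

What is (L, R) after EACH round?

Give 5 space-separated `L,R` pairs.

Answer: 175,96 96,136 136,151 151,104 104,72

Derivation:
Round 1 (k=8): L=175 R=96
Round 2 (k=35): L=96 R=136
Round 3 (k=30): L=136 R=151
Round 4 (k=15): L=151 R=104
Round 5 (k=7): L=104 R=72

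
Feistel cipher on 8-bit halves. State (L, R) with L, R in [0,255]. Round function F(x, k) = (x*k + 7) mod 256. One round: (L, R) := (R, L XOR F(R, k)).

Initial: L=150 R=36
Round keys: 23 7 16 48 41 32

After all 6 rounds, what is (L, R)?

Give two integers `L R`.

Round 1 (k=23): L=36 R=213
Round 2 (k=7): L=213 R=254
Round 3 (k=16): L=254 R=50
Round 4 (k=48): L=50 R=153
Round 5 (k=41): L=153 R=186
Round 6 (k=32): L=186 R=222

Answer: 186 222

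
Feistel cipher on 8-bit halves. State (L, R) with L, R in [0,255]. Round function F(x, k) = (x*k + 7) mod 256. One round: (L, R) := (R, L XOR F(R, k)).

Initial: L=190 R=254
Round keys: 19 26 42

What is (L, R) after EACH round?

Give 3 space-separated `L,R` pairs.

Round 1 (k=19): L=254 R=95
Round 2 (k=26): L=95 R=83
Round 3 (k=42): L=83 R=250

Answer: 254,95 95,83 83,250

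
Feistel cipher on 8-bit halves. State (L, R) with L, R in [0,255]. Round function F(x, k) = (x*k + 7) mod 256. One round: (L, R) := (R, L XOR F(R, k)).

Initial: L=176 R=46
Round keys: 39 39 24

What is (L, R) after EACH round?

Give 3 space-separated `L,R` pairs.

Answer: 46,185 185,24 24,254

Derivation:
Round 1 (k=39): L=46 R=185
Round 2 (k=39): L=185 R=24
Round 3 (k=24): L=24 R=254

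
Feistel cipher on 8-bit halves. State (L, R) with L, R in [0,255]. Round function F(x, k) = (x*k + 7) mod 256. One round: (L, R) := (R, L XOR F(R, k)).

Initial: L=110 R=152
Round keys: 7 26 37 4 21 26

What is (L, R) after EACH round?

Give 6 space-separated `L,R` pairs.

Round 1 (k=7): L=152 R=65
Round 2 (k=26): L=65 R=57
Round 3 (k=37): L=57 R=5
Round 4 (k=4): L=5 R=34
Round 5 (k=21): L=34 R=212
Round 6 (k=26): L=212 R=173

Answer: 152,65 65,57 57,5 5,34 34,212 212,173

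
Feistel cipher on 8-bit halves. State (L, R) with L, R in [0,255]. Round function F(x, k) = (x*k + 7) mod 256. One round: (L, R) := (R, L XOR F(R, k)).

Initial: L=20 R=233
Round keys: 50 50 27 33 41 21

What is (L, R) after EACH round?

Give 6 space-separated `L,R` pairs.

Round 1 (k=50): L=233 R=157
Round 2 (k=50): L=157 R=88
Round 3 (k=27): L=88 R=210
Round 4 (k=33): L=210 R=65
Round 5 (k=41): L=65 R=162
Round 6 (k=21): L=162 R=16

Answer: 233,157 157,88 88,210 210,65 65,162 162,16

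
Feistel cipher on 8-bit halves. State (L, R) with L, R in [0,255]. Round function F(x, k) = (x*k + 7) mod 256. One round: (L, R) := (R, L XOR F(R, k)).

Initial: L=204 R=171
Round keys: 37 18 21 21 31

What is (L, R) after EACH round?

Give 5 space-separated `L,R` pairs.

Round 1 (k=37): L=171 R=114
Round 2 (k=18): L=114 R=160
Round 3 (k=21): L=160 R=85
Round 4 (k=21): L=85 R=160
Round 5 (k=31): L=160 R=50

Answer: 171,114 114,160 160,85 85,160 160,50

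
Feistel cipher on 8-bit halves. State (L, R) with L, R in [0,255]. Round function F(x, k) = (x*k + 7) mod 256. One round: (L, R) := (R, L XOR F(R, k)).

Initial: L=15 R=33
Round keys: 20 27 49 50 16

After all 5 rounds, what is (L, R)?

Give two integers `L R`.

Round 1 (k=20): L=33 R=148
Round 2 (k=27): L=148 R=130
Round 3 (k=49): L=130 R=125
Round 4 (k=50): L=125 R=243
Round 5 (k=16): L=243 R=74

Answer: 243 74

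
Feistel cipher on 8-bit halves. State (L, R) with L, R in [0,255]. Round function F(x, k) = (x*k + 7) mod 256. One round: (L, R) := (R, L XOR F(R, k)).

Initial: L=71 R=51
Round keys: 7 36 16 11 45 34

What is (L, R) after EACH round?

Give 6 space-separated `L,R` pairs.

Round 1 (k=7): L=51 R=43
Round 2 (k=36): L=43 R=32
Round 3 (k=16): L=32 R=44
Round 4 (k=11): L=44 R=203
Round 5 (k=45): L=203 R=154
Round 6 (k=34): L=154 R=176

Answer: 51,43 43,32 32,44 44,203 203,154 154,176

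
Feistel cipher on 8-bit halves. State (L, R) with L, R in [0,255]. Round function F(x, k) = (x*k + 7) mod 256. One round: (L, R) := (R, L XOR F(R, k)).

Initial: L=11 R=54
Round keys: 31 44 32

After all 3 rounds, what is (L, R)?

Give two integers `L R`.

Answer: 73 189

Derivation:
Round 1 (k=31): L=54 R=154
Round 2 (k=44): L=154 R=73
Round 3 (k=32): L=73 R=189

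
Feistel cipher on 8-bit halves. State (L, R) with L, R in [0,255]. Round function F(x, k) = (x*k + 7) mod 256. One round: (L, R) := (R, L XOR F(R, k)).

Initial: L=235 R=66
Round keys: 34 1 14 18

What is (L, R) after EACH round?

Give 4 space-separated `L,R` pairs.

Round 1 (k=34): L=66 R=32
Round 2 (k=1): L=32 R=101
Round 3 (k=14): L=101 R=173
Round 4 (k=18): L=173 R=84

Answer: 66,32 32,101 101,173 173,84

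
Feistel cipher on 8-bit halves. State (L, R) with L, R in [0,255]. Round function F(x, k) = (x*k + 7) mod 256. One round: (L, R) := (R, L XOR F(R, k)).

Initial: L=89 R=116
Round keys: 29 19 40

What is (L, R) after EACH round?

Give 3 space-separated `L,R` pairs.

Answer: 116,114 114,9 9,29

Derivation:
Round 1 (k=29): L=116 R=114
Round 2 (k=19): L=114 R=9
Round 3 (k=40): L=9 R=29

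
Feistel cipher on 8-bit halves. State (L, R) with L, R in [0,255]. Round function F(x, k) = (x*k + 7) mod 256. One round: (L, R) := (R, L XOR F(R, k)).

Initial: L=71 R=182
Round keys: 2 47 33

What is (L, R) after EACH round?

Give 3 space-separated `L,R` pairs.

Answer: 182,52 52,37 37,248

Derivation:
Round 1 (k=2): L=182 R=52
Round 2 (k=47): L=52 R=37
Round 3 (k=33): L=37 R=248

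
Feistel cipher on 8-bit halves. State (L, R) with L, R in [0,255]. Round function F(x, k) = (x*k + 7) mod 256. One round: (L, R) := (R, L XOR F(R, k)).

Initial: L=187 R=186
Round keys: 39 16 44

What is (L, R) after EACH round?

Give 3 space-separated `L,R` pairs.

Round 1 (k=39): L=186 R=230
Round 2 (k=16): L=230 R=221
Round 3 (k=44): L=221 R=229

Answer: 186,230 230,221 221,229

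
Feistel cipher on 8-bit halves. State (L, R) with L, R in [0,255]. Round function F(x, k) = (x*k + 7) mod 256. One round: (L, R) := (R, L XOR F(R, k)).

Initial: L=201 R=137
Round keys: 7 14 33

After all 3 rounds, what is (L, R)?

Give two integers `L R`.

Answer: 80 88

Derivation:
Round 1 (k=7): L=137 R=15
Round 2 (k=14): L=15 R=80
Round 3 (k=33): L=80 R=88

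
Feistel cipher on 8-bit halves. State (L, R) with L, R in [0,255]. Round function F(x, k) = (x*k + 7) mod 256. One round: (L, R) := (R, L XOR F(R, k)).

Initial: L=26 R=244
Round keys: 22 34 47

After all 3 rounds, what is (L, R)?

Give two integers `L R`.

Answer: 133 151

Derivation:
Round 1 (k=22): L=244 R=229
Round 2 (k=34): L=229 R=133
Round 3 (k=47): L=133 R=151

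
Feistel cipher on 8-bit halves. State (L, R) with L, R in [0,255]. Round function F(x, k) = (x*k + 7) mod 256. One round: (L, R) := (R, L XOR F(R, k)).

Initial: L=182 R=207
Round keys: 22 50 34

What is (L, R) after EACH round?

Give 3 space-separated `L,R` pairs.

Answer: 207,103 103,234 234,124

Derivation:
Round 1 (k=22): L=207 R=103
Round 2 (k=50): L=103 R=234
Round 3 (k=34): L=234 R=124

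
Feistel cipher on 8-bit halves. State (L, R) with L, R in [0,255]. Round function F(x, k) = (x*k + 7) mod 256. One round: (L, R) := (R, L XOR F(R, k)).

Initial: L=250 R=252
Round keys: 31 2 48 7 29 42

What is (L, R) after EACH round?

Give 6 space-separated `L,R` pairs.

Round 1 (k=31): L=252 R=113
Round 2 (k=2): L=113 R=21
Round 3 (k=48): L=21 R=134
Round 4 (k=7): L=134 R=164
Round 5 (k=29): L=164 R=29
Round 6 (k=42): L=29 R=109

Answer: 252,113 113,21 21,134 134,164 164,29 29,109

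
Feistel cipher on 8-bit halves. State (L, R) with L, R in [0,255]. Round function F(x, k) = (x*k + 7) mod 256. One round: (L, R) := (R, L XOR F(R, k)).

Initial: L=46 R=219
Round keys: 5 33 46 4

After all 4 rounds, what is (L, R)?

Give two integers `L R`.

Round 1 (k=5): L=219 R=96
Round 2 (k=33): L=96 R=188
Round 3 (k=46): L=188 R=175
Round 4 (k=4): L=175 R=127

Answer: 175 127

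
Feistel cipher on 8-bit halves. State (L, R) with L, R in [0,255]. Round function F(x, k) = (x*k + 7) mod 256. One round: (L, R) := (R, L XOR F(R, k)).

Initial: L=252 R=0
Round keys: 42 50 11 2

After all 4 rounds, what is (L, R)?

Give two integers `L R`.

Round 1 (k=42): L=0 R=251
Round 2 (k=50): L=251 R=13
Round 3 (k=11): L=13 R=109
Round 4 (k=2): L=109 R=236

Answer: 109 236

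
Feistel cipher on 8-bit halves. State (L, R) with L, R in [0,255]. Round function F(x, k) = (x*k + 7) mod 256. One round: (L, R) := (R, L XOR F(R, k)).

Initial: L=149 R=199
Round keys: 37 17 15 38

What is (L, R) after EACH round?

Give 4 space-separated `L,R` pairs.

Answer: 199,95 95,145 145,217 217,172

Derivation:
Round 1 (k=37): L=199 R=95
Round 2 (k=17): L=95 R=145
Round 3 (k=15): L=145 R=217
Round 4 (k=38): L=217 R=172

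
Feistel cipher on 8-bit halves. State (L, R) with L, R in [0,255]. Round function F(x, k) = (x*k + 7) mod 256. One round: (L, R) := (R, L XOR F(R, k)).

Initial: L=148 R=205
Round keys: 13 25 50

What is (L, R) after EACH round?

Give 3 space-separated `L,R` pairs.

Round 1 (k=13): L=205 R=228
Round 2 (k=25): L=228 R=134
Round 3 (k=50): L=134 R=215

Answer: 205,228 228,134 134,215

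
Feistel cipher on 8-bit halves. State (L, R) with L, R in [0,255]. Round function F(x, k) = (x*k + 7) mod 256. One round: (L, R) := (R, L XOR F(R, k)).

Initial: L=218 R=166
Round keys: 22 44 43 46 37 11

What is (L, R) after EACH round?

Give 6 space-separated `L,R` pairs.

Answer: 166,145 145,85 85,223 223,76 76,220 220,55

Derivation:
Round 1 (k=22): L=166 R=145
Round 2 (k=44): L=145 R=85
Round 3 (k=43): L=85 R=223
Round 4 (k=46): L=223 R=76
Round 5 (k=37): L=76 R=220
Round 6 (k=11): L=220 R=55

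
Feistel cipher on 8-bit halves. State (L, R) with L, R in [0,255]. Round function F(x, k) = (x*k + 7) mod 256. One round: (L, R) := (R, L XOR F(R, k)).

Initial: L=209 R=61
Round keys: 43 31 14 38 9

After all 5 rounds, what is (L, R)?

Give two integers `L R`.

Answer: 174 79

Derivation:
Round 1 (k=43): L=61 R=151
Round 2 (k=31): L=151 R=109
Round 3 (k=14): L=109 R=106
Round 4 (k=38): L=106 R=174
Round 5 (k=9): L=174 R=79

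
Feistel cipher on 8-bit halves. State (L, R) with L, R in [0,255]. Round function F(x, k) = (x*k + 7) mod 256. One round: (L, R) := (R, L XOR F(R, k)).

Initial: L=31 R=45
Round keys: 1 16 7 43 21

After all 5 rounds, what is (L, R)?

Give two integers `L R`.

Answer: 35 240

Derivation:
Round 1 (k=1): L=45 R=43
Round 2 (k=16): L=43 R=154
Round 3 (k=7): L=154 R=22
Round 4 (k=43): L=22 R=35
Round 5 (k=21): L=35 R=240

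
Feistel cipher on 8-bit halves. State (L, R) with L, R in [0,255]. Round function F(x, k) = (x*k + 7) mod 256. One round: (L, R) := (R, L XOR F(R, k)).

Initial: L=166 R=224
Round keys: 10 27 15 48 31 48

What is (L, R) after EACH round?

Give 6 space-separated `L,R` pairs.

Answer: 224,97 97,162 162,228 228,101 101,166 166,66

Derivation:
Round 1 (k=10): L=224 R=97
Round 2 (k=27): L=97 R=162
Round 3 (k=15): L=162 R=228
Round 4 (k=48): L=228 R=101
Round 5 (k=31): L=101 R=166
Round 6 (k=48): L=166 R=66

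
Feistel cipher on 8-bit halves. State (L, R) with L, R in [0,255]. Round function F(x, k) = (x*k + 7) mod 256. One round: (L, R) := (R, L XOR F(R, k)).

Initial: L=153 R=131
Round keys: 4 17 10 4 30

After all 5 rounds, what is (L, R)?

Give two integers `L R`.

Round 1 (k=4): L=131 R=138
Round 2 (k=17): L=138 R=178
Round 3 (k=10): L=178 R=113
Round 4 (k=4): L=113 R=121
Round 5 (k=30): L=121 R=68

Answer: 121 68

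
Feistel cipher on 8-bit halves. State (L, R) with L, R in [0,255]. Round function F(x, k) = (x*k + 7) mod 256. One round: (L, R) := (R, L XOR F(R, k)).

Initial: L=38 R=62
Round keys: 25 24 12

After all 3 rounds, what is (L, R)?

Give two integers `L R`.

Round 1 (k=25): L=62 R=51
Round 2 (k=24): L=51 R=241
Round 3 (k=12): L=241 R=96

Answer: 241 96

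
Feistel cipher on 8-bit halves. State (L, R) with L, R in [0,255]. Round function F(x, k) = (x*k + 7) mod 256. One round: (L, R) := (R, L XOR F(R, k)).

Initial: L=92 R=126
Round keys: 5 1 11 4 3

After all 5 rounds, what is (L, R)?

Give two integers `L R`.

Answer: 49 2

Derivation:
Round 1 (k=5): L=126 R=33
Round 2 (k=1): L=33 R=86
Round 3 (k=11): L=86 R=152
Round 4 (k=4): L=152 R=49
Round 5 (k=3): L=49 R=2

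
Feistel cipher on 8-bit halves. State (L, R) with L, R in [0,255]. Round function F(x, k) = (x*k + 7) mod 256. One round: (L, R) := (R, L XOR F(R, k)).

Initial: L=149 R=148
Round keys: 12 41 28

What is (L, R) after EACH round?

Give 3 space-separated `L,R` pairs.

Answer: 148,98 98,45 45,145

Derivation:
Round 1 (k=12): L=148 R=98
Round 2 (k=41): L=98 R=45
Round 3 (k=28): L=45 R=145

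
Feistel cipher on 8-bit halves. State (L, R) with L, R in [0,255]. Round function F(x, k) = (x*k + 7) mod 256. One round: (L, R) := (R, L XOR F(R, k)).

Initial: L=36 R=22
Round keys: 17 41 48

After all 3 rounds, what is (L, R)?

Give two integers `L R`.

Round 1 (k=17): L=22 R=89
Round 2 (k=41): L=89 R=94
Round 3 (k=48): L=94 R=254

Answer: 94 254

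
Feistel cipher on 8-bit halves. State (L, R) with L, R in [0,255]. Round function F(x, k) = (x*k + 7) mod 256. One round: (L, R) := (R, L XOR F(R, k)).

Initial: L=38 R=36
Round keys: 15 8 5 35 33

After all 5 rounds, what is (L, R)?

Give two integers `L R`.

Round 1 (k=15): L=36 R=5
Round 2 (k=8): L=5 R=11
Round 3 (k=5): L=11 R=59
Round 4 (k=35): L=59 R=19
Round 5 (k=33): L=19 R=65

Answer: 19 65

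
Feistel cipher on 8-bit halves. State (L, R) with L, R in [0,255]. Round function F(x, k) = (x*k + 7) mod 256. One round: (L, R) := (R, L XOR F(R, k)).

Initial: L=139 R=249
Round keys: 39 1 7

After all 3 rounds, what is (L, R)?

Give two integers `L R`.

Answer: 125 15

Derivation:
Round 1 (k=39): L=249 R=125
Round 2 (k=1): L=125 R=125
Round 3 (k=7): L=125 R=15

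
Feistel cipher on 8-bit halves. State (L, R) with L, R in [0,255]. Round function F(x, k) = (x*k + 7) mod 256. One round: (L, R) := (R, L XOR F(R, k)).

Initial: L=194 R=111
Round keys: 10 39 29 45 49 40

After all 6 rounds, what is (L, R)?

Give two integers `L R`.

Answer: 27 184

Derivation:
Round 1 (k=10): L=111 R=159
Round 2 (k=39): L=159 R=47
Round 3 (k=29): L=47 R=197
Round 4 (k=45): L=197 R=135
Round 5 (k=49): L=135 R=27
Round 6 (k=40): L=27 R=184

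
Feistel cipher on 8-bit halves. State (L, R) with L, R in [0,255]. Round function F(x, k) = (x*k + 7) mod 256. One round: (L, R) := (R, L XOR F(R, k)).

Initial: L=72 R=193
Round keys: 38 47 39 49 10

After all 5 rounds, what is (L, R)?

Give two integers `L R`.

Round 1 (k=38): L=193 R=229
Round 2 (k=47): L=229 R=211
Round 3 (k=39): L=211 R=201
Round 4 (k=49): L=201 R=83
Round 5 (k=10): L=83 R=140

Answer: 83 140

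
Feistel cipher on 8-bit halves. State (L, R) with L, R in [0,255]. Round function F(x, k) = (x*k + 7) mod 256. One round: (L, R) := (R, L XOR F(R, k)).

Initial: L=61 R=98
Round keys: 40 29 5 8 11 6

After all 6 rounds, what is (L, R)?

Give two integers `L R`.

Answer: 191 77

Derivation:
Round 1 (k=40): L=98 R=106
Round 2 (k=29): L=106 R=107
Round 3 (k=5): L=107 R=116
Round 4 (k=8): L=116 R=204
Round 5 (k=11): L=204 R=191
Round 6 (k=6): L=191 R=77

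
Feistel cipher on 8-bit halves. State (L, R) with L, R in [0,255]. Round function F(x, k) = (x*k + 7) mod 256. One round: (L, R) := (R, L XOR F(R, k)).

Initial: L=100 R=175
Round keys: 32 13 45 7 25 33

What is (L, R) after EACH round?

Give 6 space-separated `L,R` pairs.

Answer: 175,131 131,1 1,183 183,9 9,95 95,79

Derivation:
Round 1 (k=32): L=175 R=131
Round 2 (k=13): L=131 R=1
Round 3 (k=45): L=1 R=183
Round 4 (k=7): L=183 R=9
Round 5 (k=25): L=9 R=95
Round 6 (k=33): L=95 R=79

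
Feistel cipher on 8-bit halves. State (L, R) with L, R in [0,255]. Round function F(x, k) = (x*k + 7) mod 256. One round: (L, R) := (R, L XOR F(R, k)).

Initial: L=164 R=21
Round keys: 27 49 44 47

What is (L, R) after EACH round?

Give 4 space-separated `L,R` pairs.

Answer: 21,154 154,148 148,237 237,30

Derivation:
Round 1 (k=27): L=21 R=154
Round 2 (k=49): L=154 R=148
Round 3 (k=44): L=148 R=237
Round 4 (k=47): L=237 R=30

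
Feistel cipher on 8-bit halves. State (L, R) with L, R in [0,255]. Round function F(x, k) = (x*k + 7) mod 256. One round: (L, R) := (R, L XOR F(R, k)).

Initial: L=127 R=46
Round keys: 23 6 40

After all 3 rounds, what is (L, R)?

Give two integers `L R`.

Answer: 37 153

Derivation:
Round 1 (k=23): L=46 R=86
Round 2 (k=6): L=86 R=37
Round 3 (k=40): L=37 R=153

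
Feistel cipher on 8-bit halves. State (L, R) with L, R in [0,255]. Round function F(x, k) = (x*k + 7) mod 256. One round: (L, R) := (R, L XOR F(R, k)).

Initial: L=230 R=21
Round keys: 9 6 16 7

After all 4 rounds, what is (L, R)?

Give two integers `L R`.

Answer: 69 44

Derivation:
Round 1 (k=9): L=21 R=34
Round 2 (k=6): L=34 R=198
Round 3 (k=16): L=198 R=69
Round 4 (k=7): L=69 R=44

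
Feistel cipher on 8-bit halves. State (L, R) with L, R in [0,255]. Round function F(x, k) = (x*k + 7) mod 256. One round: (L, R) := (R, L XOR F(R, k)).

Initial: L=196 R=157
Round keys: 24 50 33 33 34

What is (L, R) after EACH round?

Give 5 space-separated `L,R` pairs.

Round 1 (k=24): L=157 R=123
Round 2 (k=50): L=123 R=144
Round 3 (k=33): L=144 R=236
Round 4 (k=33): L=236 R=227
Round 5 (k=34): L=227 R=193

Answer: 157,123 123,144 144,236 236,227 227,193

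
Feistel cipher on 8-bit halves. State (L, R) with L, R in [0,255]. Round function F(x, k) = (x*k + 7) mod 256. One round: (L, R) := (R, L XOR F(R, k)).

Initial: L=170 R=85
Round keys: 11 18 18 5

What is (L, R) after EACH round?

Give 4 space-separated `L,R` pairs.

Round 1 (k=11): L=85 R=4
Round 2 (k=18): L=4 R=26
Round 3 (k=18): L=26 R=223
Round 4 (k=5): L=223 R=120

Answer: 85,4 4,26 26,223 223,120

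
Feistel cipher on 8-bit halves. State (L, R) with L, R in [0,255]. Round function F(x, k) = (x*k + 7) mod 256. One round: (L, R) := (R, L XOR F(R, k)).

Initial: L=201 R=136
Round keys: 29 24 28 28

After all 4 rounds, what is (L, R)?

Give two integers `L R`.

Answer: 205 108

Derivation:
Round 1 (k=29): L=136 R=166
Round 2 (k=24): L=166 R=31
Round 3 (k=28): L=31 R=205
Round 4 (k=28): L=205 R=108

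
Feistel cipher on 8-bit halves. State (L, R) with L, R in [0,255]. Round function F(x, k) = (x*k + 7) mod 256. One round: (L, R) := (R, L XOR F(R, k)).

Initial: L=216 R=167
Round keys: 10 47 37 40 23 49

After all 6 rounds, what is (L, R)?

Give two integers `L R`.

Answer: 56 245

Derivation:
Round 1 (k=10): L=167 R=85
Round 2 (k=47): L=85 R=5
Round 3 (k=37): L=5 R=149
Round 4 (k=40): L=149 R=74
Round 5 (k=23): L=74 R=56
Round 6 (k=49): L=56 R=245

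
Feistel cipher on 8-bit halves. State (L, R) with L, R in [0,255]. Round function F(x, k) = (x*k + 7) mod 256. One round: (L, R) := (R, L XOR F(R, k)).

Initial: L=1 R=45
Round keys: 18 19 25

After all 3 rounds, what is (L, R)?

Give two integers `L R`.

Answer: 186 1

Derivation:
Round 1 (k=18): L=45 R=48
Round 2 (k=19): L=48 R=186
Round 3 (k=25): L=186 R=1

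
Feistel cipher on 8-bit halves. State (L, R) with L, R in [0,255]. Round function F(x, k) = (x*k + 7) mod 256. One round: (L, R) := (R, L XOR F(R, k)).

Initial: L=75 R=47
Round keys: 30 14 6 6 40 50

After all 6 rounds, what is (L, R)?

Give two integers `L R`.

Round 1 (k=30): L=47 R=194
Round 2 (k=14): L=194 R=140
Round 3 (k=6): L=140 R=141
Round 4 (k=6): L=141 R=217
Round 5 (k=40): L=217 R=98
Round 6 (k=50): L=98 R=242

Answer: 98 242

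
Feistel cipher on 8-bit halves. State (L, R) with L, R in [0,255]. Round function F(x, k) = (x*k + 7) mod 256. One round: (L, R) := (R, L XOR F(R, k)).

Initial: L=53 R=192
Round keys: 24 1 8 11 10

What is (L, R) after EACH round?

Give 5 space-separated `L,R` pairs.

Answer: 192,50 50,249 249,253 253,31 31,192

Derivation:
Round 1 (k=24): L=192 R=50
Round 2 (k=1): L=50 R=249
Round 3 (k=8): L=249 R=253
Round 4 (k=11): L=253 R=31
Round 5 (k=10): L=31 R=192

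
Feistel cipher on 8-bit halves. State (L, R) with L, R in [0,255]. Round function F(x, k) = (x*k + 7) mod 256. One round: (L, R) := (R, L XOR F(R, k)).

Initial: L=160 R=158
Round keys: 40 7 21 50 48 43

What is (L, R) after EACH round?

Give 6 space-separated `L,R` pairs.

Round 1 (k=40): L=158 R=23
Round 2 (k=7): L=23 R=54
Round 3 (k=21): L=54 R=98
Round 4 (k=50): L=98 R=29
Round 5 (k=48): L=29 R=21
Round 6 (k=43): L=21 R=147

Answer: 158,23 23,54 54,98 98,29 29,21 21,147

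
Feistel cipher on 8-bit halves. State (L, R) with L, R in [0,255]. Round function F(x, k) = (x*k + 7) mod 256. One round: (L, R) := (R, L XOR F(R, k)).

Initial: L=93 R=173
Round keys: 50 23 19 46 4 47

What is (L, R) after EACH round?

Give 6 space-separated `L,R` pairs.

Answer: 173,140 140,54 54,133 133,219 219,246 246,234

Derivation:
Round 1 (k=50): L=173 R=140
Round 2 (k=23): L=140 R=54
Round 3 (k=19): L=54 R=133
Round 4 (k=46): L=133 R=219
Round 5 (k=4): L=219 R=246
Round 6 (k=47): L=246 R=234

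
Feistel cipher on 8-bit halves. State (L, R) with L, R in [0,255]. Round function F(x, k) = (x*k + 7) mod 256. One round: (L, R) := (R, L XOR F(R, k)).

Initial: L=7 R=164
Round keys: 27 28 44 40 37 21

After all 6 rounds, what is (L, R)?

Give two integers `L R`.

Round 1 (k=27): L=164 R=84
Round 2 (k=28): L=84 R=147
Round 3 (k=44): L=147 R=31
Round 4 (k=40): L=31 R=76
Round 5 (k=37): L=76 R=28
Round 6 (k=21): L=28 R=31

Answer: 28 31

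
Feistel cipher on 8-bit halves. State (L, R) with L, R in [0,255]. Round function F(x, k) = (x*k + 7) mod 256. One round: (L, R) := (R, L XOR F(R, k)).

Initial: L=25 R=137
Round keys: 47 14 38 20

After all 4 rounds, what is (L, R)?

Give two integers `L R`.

Round 1 (k=47): L=137 R=55
Round 2 (k=14): L=55 R=128
Round 3 (k=38): L=128 R=48
Round 4 (k=20): L=48 R=71

Answer: 48 71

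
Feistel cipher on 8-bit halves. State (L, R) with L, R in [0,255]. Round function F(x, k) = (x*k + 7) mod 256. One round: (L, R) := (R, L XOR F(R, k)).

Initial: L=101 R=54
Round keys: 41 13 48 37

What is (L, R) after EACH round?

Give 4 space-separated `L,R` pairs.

Answer: 54,200 200,25 25,127 127,123

Derivation:
Round 1 (k=41): L=54 R=200
Round 2 (k=13): L=200 R=25
Round 3 (k=48): L=25 R=127
Round 4 (k=37): L=127 R=123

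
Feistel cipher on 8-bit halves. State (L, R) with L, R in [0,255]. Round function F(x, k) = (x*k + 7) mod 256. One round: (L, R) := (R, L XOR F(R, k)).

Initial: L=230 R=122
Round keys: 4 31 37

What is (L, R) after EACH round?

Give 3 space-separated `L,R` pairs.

Answer: 122,9 9,100 100,114

Derivation:
Round 1 (k=4): L=122 R=9
Round 2 (k=31): L=9 R=100
Round 3 (k=37): L=100 R=114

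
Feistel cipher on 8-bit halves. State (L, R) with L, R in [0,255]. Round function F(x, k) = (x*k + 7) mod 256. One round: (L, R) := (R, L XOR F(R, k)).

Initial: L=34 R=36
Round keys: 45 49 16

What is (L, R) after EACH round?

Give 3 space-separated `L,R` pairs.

Round 1 (k=45): L=36 R=121
Round 2 (k=49): L=121 R=20
Round 3 (k=16): L=20 R=62

Answer: 36,121 121,20 20,62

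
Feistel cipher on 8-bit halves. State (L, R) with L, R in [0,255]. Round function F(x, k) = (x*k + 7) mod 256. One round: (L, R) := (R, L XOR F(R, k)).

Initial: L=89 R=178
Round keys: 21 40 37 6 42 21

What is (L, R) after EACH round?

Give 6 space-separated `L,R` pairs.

Answer: 178,248 248,117 117,8 8,66 66,211 211,20

Derivation:
Round 1 (k=21): L=178 R=248
Round 2 (k=40): L=248 R=117
Round 3 (k=37): L=117 R=8
Round 4 (k=6): L=8 R=66
Round 5 (k=42): L=66 R=211
Round 6 (k=21): L=211 R=20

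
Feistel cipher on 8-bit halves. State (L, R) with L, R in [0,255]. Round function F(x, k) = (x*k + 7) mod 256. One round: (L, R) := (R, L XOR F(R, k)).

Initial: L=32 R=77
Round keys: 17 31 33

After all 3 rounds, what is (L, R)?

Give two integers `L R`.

Round 1 (k=17): L=77 R=4
Round 2 (k=31): L=4 R=206
Round 3 (k=33): L=206 R=145

Answer: 206 145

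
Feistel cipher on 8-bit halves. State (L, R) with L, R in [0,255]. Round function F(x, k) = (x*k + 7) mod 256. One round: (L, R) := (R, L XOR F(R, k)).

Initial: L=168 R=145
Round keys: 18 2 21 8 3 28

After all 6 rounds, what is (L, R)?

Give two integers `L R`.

Round 1 (k=18): L=145 R=145
Round 2 (k=2): L=145 R=184
Round 3 (k=21): L=184 R=142
Round 4 (k=8): L=142 R=207
Round 5 (k=3): L=207 R=250
Round 6 (k=28): L=250 R=144

Answer: 250 144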